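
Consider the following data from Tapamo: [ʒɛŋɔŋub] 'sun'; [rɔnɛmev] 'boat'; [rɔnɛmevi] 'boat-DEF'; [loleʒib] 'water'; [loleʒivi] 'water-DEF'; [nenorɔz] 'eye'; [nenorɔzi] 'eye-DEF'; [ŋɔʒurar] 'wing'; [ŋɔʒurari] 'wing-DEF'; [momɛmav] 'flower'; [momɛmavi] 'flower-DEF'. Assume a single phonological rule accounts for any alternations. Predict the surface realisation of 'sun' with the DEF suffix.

The stem for 'water' ends in [b] in [loleʒib] but [v] in [loleʒivi].
But 'boat' keeps [v] in both environments ([rɔnɛmev], [rɔnɛmevi]), so there is no rule changing /v/ to [b] in isolation.
Therefore /b/ is basic and [v] is derived by intervocalic spirantization (voiced stops become fricatives between vowels).
From [ʒɛŋɔŋub] the stem 'sun' is /ʒɛŋɔŋub/; between vowels this yields [ʒɛŋɔŋuvi].

[ʒɛŋɔŋuvi]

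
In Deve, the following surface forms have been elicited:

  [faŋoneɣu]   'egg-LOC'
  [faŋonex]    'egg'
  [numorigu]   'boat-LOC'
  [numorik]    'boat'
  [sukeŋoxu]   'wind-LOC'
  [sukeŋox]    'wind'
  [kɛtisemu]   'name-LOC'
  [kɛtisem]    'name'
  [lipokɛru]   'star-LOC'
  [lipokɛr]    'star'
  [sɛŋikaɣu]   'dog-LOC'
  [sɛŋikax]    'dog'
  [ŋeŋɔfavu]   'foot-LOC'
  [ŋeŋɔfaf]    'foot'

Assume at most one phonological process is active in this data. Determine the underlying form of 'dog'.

/sɛŋikaɣ/

In [sɛŋikaɣu] and [sɛŋikax] the final segment of 'dog' alternates: [ɣ] ~ [x].
But 'wind' keeps [x] in both environments ([sukeŋoxu], [sukeŋox]), so there is no rule changing /x/ to [ɣ] before the LOC suffix.
The underlying segment must be /ɣ/; voiced obstruents become voiceless word-finally, yielding [x] there.
Hence 'dog' is /sɛŋikaɣ/ underlyingly.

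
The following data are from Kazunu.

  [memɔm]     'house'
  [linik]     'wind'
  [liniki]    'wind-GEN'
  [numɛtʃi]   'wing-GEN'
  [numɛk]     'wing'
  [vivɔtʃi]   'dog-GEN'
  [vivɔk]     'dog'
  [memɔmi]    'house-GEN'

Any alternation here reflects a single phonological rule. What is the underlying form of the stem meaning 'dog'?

In [vivɔk] and [vivɔtʃi] the final segment of 'dog' alternates: [k] ~ [tʃ].
But 'wind' keeps [k] in both environments ([linik], [liniki]), so there is no rule changing /k/ to [tʃ] before the GEN suffix.
Therefore /tʃ/ is basic and [k] is derived by depalatalization (palato-alveolar /tʃ/ becomes [k] when no front vowel follows).
Hence 'dog' is /vivɔtʃ/ underlyingly.

/vivɔtʃ/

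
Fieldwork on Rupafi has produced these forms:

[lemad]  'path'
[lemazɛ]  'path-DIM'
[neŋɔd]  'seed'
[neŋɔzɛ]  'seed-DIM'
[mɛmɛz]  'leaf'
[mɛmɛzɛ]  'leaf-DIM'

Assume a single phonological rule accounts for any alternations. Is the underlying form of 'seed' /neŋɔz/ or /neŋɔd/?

'seed' shows [d] ~ [z] at the end of the stem ([neŋɔd] vs [neŋɔzɛ]).
If /z/ were underlying and a rule turned it into [d] in isolation, 'leaf' would also alternate; but it has [z] in both [mɛmɛz] and [mɛmɛzɛ].
The underlying segment must be /d/; voiced stops become fricatives between vowels, yielding [z] there.

/neŋɔd/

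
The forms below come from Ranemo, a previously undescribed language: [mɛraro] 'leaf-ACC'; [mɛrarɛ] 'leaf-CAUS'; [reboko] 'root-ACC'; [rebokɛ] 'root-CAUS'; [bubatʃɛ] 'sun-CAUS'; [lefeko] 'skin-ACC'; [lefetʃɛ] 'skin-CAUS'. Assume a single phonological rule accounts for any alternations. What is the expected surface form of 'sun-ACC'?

The root 'skin' surfaces as [lefeko] and [lefetʃɛ], with a stem-final [k] ~ [tʃ] alternation.
Compare 'root', with invariant [k] in [reboko] and [rebokɛ]: an analysis with underlying /k/ and a rule producing [tʃ] before the CAUS suffix would wrongly predict alternation here too.
Therefore /tʃ/ is basic and [k] is derived by depalatalization (palato-alveolar /tʃ/ becomes [k] when no front vowel follows).
From [bubatʃɛ] the stem 'sun' is /bubatʃ/; when no front vowel follows this yields [bubako].

[bubako]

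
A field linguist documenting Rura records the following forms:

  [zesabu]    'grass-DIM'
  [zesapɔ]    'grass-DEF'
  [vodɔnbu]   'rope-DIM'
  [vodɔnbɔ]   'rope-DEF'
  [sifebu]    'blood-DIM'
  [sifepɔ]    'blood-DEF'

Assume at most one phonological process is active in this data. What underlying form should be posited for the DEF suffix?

The DEF morpheme has two allomorphs, [-bɔ] and [-pɔ].
By contrast the DIM suffix keeps its initial [b] throughout — that segment must be underlying.
The DEF suffix is therefore /-pɔ/ underlyingly, with post-nasal voicing: voiceless stops become voiced after a nasal.

/-pɔ/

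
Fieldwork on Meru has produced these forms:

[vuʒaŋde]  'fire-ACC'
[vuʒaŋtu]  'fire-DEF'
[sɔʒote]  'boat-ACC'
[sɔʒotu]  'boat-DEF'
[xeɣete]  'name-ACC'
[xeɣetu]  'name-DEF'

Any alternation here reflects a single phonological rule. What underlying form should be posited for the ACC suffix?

The ACC morpheme has two allomorphs, [-de] and [-te].
The DEF suffix, which begins with [t], is invariant after every stem; so [t] is not altered by any rule here.
So the underlying form is /-de/, and voiced stops become voiceless after a vowel.

/-de/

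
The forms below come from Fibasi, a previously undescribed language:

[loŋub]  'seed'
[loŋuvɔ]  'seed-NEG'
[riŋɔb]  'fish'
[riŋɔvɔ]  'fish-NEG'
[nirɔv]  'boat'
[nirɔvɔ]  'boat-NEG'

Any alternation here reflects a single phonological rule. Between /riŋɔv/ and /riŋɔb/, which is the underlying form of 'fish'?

The stem for 'fish' ends in [b] in [riŋɔb] but [v] in [riŋɔvɔ].
Compare 'boat', with invariant [v] in [nirɔv] and [nirɔvɔ]: an analysis with underlying /v/ and a rule producing [b] in isolation would wrongly predict alternation here too.
The underlying segment must be /b/; voiced stops become fricatives between vowels, yielding [v] there.

/riŋɔb/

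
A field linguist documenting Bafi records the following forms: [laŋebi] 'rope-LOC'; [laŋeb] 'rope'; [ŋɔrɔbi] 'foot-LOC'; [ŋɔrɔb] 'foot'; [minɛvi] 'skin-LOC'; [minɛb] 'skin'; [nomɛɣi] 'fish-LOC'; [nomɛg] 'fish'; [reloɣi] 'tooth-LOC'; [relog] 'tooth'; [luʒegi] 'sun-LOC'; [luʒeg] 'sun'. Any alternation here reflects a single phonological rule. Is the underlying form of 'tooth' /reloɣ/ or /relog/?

The root 'tooth' surfaces as [reloɣi] and [relog], with a stem-final [ɣ] ~ [g] alternation.
The stem 'sun' ([luʒegi], [luʒeg]) shows [g] unchanged in both environments, so [g] cannot be basic with [ɣ] derived before the LOC suffix.
Therefore /ɣ/ is basic and [g] is derived by word-final hardening (voiced fricatives become stops word-finally).

/reloɣ/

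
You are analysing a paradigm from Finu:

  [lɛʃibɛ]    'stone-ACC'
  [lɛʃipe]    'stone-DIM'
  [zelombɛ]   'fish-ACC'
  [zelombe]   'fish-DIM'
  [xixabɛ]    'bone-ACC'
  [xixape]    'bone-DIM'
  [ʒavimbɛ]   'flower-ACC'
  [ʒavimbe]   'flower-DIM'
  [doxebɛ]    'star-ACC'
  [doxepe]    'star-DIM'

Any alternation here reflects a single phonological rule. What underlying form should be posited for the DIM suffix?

/-pe/

The DIM suffix surfaces as [-be] and [-pe], depending on the final segment of the stem.
The ACC suffix, which begins with [b], is invariant after every stem; so [b] is not altered by any rule here.
The DIM suffix is therefore /-pe/ underlyingly, with post-nasal voicing: voiceless stops become voiced after a nasal.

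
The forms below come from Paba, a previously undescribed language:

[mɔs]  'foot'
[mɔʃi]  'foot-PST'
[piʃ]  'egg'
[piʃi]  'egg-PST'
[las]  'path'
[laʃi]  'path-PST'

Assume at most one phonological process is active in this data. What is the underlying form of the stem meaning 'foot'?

In [mɔs] and [mɔʃi] the final segment of 'foot' alternates: [s] ~ [ʃ].
The stem 'egg' ([piʃ], [piʃi]) shows [ʃ] unchanged in both environments, so [ʃ] cannot be basic with [s] derived in isolation.
The alternation reflects palatalization before a front vowel: /s/ becomes palato-alveolar [ʃ] before a front vowel. /s/ is underlying.

/mɔs/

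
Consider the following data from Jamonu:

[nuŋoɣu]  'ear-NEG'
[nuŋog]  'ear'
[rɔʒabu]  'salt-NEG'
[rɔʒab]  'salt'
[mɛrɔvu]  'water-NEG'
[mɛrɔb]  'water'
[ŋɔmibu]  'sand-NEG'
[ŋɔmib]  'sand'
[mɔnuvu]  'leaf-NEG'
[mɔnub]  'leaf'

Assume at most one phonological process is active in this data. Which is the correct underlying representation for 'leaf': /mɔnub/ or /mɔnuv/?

'leaf' shows [v] ~ [b] at the end of the stem ([mɔnuvu] vs [mɔnub]).
If /b/ were underlying and a rule turned it into [v] before the NEG suffix, 'sand' would also alternate; but it has [b] in both [ŋɔmibu] and [ŋɔmib].
Therefore /v/ is basic and [b] is derived by word-final hardening (voiced fricatives become stops word-finally).

/mɔnuv/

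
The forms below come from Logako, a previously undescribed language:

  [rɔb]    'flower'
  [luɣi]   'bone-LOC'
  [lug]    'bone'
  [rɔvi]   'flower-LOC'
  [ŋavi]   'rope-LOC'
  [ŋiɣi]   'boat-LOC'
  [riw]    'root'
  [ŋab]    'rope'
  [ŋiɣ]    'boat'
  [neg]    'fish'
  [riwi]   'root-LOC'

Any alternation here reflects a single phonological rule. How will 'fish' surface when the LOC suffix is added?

[neɣi]

The stem for 'bone' ends in [ɣ] in [luɣi] but [g] in [lug].
If /ɣ/ were underlying and a rule turned it into [g] in isolation, 'boat' would also alternate; but it has [ɣ] in both [ŋiɣi] and [ŋiɣ].
The alternation reflects intervocalic spirantization: voiced stops become fricatives between vowels. /g/ is underlying.
From [neg] the stem 'fish' is /neg/; between vowels this yields [neɣi].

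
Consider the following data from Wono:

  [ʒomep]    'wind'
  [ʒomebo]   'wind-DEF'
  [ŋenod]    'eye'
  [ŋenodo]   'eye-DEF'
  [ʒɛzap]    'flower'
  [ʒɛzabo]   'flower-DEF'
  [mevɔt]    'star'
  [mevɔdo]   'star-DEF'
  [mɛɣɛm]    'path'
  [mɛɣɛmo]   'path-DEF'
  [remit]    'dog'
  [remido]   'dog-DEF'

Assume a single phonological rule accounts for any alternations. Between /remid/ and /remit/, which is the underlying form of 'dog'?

/remit/

'dog' shows [t] ~ [d] at the end of the stem ([remit] vs [remido]).
The stem 'eye' ([ŋenod], [ŋenodo]) shows [d] unchanged in both environments, so [d] cannot be basic with [t] derived in isolation.
Therefore /t/ is basic and [d] is derived by intervocalic voicing (voiceless stops become voiced between vowels).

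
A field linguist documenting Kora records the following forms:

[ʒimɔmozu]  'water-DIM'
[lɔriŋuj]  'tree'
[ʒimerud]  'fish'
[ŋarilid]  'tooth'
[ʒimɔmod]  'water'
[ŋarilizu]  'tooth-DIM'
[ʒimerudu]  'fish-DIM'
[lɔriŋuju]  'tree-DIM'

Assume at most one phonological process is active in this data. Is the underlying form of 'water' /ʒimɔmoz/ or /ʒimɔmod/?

The root 'water' surfaces as [ʒimɔmozu] and [ʒimɔmod], with a stem-final [z] ~ [d] alternation.
If /d/ were underlying and a rule turned it into [z] before the DIM suffix, 'fish' would also alternate; but it has [d] in both [ʒimerudu] and [ʒimerud].
So /z/ is underlying, and a rule of word-final hardening — voiced fricatives become stops word-finally — gives [d].

/ʒimɔmoz/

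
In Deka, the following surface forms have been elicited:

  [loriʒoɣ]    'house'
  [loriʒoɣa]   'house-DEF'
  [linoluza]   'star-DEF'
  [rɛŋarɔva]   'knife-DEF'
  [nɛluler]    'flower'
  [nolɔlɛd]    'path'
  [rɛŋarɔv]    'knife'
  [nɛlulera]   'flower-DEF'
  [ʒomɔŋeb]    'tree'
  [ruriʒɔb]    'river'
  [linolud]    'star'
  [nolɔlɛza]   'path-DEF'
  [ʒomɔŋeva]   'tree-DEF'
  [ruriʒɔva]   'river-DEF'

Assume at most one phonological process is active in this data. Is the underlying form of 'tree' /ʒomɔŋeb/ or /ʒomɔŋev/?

/ʒomɔŋeb/

The root 'tree' surfaces as [ʒomɔŋeva] and [ʒomɔŋeb], with a stem-final [v] ~ [b] alternation.
Compare 'knife', with invariant [v] in [rɛŋarɔva] and [rɛŋarɔv]: an analysis with underlying /v/ and a rule producing [b] in isolation would wrongly predict alternation here too.
Therefore /b/ is basic and [v] is derived by intervocalic spirantization (voiced stops become fricatives between vowels).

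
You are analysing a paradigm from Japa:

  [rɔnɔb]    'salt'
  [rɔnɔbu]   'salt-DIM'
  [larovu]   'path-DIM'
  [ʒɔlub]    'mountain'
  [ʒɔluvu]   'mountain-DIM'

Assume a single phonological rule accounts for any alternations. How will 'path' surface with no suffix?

The stem for 'mountain' ends in [b] in [ʒɔlub] but [v] in [ʒɔluvu].
Compare 'salt', with invariant [b] in [rɔnɔb] and [rɔnɔbu]: an analysis with underlying /b/ and a rule producing [v] before the DIM suffix would wrongly predict alternation here too.
Therefore /v/ is basic and [b] is derived by word-final hardening (voiced fricatives become stops word-finally).
From [larovu] the stem 'path' is /larov/; word-finally this yields [larob].

[larob]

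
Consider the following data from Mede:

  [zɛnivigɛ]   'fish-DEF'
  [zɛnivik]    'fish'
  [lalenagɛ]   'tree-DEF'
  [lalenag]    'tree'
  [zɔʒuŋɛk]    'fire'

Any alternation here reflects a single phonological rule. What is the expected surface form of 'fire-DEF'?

In [zɛnivigɛ] and [zɛnivik] the final segment of 'fish' alternates: [g] ~ [k].
The stem 'tree' ([lalenagɛ], [lalenag]) shows [g] unchanged in both environments, so [g] cannot be basic with [k] derived in isolation.
The alternation reflects intervocalic voicing: voiceless stops become voiced between vowels. /k/ is underlying.
From [zɔʒuŋɛk] the stem 'fire' is /zɔʒuŋɛk/; between vowels this yields [zɔʒuŋɛgɛ].

[zɔʒuŋɛgɛ]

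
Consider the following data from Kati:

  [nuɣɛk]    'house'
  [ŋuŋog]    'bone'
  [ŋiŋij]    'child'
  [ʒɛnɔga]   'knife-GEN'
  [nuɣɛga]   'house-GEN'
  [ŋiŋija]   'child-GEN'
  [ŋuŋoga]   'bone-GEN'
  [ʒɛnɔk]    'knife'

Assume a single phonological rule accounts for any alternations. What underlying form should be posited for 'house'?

/nuɣɛk/

In [nuɣɛga] and [nuɣɛk] the final segment of 'house' alternates: [g] ~ [k].
Compare 'bone', with invariant [g] in [ŋuŋoga] and [ŋuŋog]: an analysis with underlying /g/ and a rule producing [k] in isolation would wrongly predict alternation here too.
So /k/ is underlying, and a rule of intervocalic voicing — voiceless stops become voiced between vowels — gives [g].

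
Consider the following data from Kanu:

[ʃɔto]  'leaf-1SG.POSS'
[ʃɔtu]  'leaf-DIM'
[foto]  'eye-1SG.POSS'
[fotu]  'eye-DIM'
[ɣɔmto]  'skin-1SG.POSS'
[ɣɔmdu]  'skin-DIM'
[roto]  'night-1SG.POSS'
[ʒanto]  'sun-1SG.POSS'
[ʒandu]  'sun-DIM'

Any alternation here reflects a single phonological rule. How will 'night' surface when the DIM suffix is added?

The DIM suffix surfaces as [-du] and [-tu], depending on the final segment of the stem.
By contrast the 1SG.POSS suffix keeps its initial [t] throughout — that segment must be underlying.
So the underlying form is /-du/, and voiced stops become voiceless after a vowel.
After 'night', which ends in a vowel, the suffix surfaces as [-tu], giving [rotu].

[rotu]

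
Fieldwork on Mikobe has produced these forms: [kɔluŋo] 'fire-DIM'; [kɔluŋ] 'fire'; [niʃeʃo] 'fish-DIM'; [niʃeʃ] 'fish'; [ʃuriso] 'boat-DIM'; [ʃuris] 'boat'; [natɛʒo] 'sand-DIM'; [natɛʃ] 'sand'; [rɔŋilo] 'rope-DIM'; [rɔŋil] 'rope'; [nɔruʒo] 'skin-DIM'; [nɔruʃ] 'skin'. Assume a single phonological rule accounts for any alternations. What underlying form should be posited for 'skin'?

'skin' shows [ʒ] ~ [ʃ] at the end of the stem ([nɔruʒo] vs [nɔruʃ]).
The stem 'fish' ([niʃeʃo], [niʃeʃ]) shows [ʃ] unchanged in both environments, so [ʃ] cannot be basic with [ʒ] derived before the DIM suffix.
Therefore /ʒ/ is basic and [ʃ] is derived by word-final obstruent devoicing (voiced obstruents become voiceless word-finally).
Hence 'skin' is /nɔruʒ/ underlyingly.

/nɔruʒ/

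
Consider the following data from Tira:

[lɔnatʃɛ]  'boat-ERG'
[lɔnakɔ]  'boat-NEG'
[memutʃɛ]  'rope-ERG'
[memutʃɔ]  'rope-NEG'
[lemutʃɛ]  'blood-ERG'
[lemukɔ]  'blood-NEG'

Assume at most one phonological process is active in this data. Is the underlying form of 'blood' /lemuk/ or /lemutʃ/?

/lemuk/

The root 'blood' surfaces as [lemutʃɛ] and [lemukɔ], with a stem-final [tʃ] ~ [k] alternation.
The stem 'rope' ([memutʃɛ], [memutʃɔ]) shows [tʃ] unchanged in both environments, so [tʃ] cannot be basic with [k] derived before the NEG suffix.
Therefore /k/ is basic and [tʃ] is derived by palatalization before a front vowel (/k/ becomes palato-alveolar [tʃ] before a front vowel).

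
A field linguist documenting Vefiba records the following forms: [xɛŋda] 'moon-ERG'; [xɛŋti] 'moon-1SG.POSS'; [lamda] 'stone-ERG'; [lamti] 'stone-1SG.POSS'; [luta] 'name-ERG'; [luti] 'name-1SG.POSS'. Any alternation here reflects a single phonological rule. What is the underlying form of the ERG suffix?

/-da/

The ERG suffix surfaces as [-da] and [-ta], depending on the final segment of the stem.
By contrast the 1SG.POSS suffix keeps its initial [t] throughout — that segment must be underlying.
The ERG suffix is therefore /-da/ underlyingly, with post-vocalic devoicing: voiced stops become voiceless after a vowel.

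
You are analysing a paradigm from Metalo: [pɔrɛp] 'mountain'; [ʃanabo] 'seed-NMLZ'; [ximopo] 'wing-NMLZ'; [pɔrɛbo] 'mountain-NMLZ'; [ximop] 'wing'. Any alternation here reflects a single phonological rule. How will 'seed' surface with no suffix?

'mountain' shows [b] ~ [p] at the end of the stem ([pɔrɛbo] vs [pɔrɛp]).
Compare 'wing', with invariant [p] in [ximopo] and [ximop]: an analysis with underlying /p/ and a rule producing [b] before the NMLZ suffix would wrongly predict alternation here too.
The alternation reflects word-final obstruent devoicing: voiced obstruents become voiceless word-finally. /b/ is underlying.
The one attested form of 'seed', [ʃanabo], shows underlying /ʃanab/. Applying the same rule word-finally gives [ʃanap].

[ʃanap]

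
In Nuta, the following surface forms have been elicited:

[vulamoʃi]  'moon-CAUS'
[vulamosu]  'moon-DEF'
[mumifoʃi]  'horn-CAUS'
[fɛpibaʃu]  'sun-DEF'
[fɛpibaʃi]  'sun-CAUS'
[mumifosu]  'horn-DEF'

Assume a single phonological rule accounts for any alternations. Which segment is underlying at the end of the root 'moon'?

/s/

'moon' shows [ʃ] ~ [s] at the end of the stem ([vulamoʃi] vs [vulamosu]).
The stem 'sun' ([fɛpibaʃi], [fɛpibaʃu]) shows [ʃ] unchanged in both environments, so [ʃ] cannot be basic with [s] derived before the DEF suffix.
The alternation reflects palatalization before a front vowel: /s/ becomes palato-alveolar [ʃ] before a front vowel. /s/ is underlying.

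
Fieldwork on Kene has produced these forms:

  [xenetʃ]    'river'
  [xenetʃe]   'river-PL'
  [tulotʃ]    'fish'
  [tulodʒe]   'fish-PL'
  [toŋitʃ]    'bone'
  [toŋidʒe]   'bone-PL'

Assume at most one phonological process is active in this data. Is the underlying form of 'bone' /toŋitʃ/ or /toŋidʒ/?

/toŋidʒ/

In [toŋitʃ] and [toŋidʒe] the final segment of 'bone' alternates: [tʃ] ~ [dʒ].
If /tʃ/ were underlying and a rule turned it into [dʒ] before the PL suffix, 'river' would also alternate; but it has [tʃ] in both [xenetʃ] and [xenetʃe].
The underlying segment must be /dʒ/; voiced obstruents become voiceless word-finally, yielding [tʃ] there.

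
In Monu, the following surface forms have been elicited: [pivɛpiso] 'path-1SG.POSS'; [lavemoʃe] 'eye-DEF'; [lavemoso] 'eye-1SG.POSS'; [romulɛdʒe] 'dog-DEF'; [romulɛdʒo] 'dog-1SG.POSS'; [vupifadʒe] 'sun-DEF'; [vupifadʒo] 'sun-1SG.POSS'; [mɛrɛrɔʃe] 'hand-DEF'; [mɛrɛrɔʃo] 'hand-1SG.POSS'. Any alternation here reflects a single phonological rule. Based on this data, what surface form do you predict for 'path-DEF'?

[pivɛpiʃe]

'eye' shows [ʃ] ~ [s] at the end of the stem ([lavemoʃe] vs [lavemoso]).
If /ʃ/ were underlying and a rule turned it into [s] before the 1SG.POSS suffix, 'hand' would also alternate; but it has [ʃ] in both [mɛrɛrɔʃe] and [mɛrɛrɔʃo].
The alternation reflects palatalization before a front vowel: /s/ becomes palato-alveolar [ʃ] before a front vowel. /s/ is underlying.
The one attested form of 'path', [pivɛpiso], shows underlying /pivɛpis/. Applying the same rule before a front vowel gives [pivɛpiʃe].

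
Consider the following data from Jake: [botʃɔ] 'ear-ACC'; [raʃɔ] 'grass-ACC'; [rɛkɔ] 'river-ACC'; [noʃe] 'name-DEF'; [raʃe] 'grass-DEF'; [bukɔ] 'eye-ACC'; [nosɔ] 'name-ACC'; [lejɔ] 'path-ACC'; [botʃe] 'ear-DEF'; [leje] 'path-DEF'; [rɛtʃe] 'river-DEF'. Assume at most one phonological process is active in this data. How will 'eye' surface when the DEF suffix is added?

'river' shows [tʃ] ~ [k] at the end of the stem ([rɛtʃe] vs [rɛkɔ]).
The stem 'ear' ([botʃe], [botʃɔ]) shows [tʃ] unchanged in both environments, so [tʃ] cannot be basic with [k] derived before the ACC suffix.
The alternation reflects palatalization before a front vowel: /k/ and /s/ become palato-alveolar [tʃ] and [ʃ] before a front vowel. /k/ is underlying.
The one attested form of 'eye', [bukɔ], shows underlying /buk/. Applying the same rule before a front vowel gives [butʃe].

[butʃe]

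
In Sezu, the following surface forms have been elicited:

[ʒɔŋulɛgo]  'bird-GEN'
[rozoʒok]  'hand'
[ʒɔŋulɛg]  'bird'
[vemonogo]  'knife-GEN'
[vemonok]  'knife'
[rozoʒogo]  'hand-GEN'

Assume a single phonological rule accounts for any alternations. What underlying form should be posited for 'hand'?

The stem for 'hand' ends in [k] in [rozoʒok] but [g] in [rozoʒogo].
But 'bird' keeps [g] in both environments ([ʒɔŋulɛg], [ʒɔŋulɛgo]), so there is no rule changing /g/ to [k] in isolation.
Therefore /k/ is basic and [g] is derived by intervocalic voicing (voiceless stops become voiced between vowels).
The underlying form of 'hand' is therefore /rozoʒok/.

/rozoʒok/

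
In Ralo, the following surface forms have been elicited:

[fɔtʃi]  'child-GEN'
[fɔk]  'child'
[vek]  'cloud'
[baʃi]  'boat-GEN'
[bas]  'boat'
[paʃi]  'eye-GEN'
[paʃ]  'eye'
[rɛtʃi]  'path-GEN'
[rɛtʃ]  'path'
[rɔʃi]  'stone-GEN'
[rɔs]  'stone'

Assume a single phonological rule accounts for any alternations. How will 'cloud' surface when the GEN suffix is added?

[vetʃi]

In [fɔtʃi] and [fɔk] the final segment of 'child' alternates: [tʃ] ~ [k].
The stem 'path' ([rɛtʃi], [rɛtʃ]) shows [tʃ] unchanged in both environments, so [tʃ] cannot be basic with [k] derived in isolation.
The underlying segment must be /k/; /k/ and /s/ become palato-alveolar [tʃ] and [ʃ] before a front vowel, yielding [tʃ] there.
From [vek] the stem 'cloud' is /vek/; before a front vowel this yields [vetʃi].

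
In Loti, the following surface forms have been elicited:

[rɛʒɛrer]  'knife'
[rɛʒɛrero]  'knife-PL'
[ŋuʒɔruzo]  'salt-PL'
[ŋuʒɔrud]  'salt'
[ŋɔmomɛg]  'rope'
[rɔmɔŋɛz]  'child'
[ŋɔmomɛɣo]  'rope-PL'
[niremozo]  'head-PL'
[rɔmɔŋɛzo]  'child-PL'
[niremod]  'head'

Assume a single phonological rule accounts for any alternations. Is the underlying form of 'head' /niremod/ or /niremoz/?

/niremod/

'head' shows [z] ~ [d] at the end of the stem ([niremozo] vs [niremod]).
The stem 'child' ([rɔmɔŋɛzo], [rɔmɔŋɛz]) shows [z] unchanged in both environments, so [z] cannot be basic with [d] derived in isolation.
The underlying segment must be /d/; voiced stops become fricatives between vowels, yielding [z] there.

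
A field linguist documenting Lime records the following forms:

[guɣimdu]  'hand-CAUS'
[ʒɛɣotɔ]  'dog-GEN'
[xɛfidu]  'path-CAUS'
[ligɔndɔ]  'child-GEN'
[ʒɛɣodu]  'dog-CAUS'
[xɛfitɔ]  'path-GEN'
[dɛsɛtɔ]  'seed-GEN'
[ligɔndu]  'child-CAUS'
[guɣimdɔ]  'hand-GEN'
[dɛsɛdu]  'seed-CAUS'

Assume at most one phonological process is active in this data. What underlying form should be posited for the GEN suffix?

/-tɔ/

The GEN morpheme has two allomorphs, [-dɔ] and [-tɔ].
By contrast the CAUS suffix keeps its initial [d] throughout — that segment must be underlying.
The GEN suffix is therefore /-tɔ/ underlyingly, with post-nasal voicing: voiceless stops become voiced after a nasal.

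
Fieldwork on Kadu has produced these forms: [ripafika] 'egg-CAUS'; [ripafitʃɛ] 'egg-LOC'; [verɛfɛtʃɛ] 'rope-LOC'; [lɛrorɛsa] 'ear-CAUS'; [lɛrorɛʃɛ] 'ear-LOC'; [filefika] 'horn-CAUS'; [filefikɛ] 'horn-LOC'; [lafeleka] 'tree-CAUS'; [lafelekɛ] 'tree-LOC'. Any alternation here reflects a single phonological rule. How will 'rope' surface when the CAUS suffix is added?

[verɛfɛka]

The stem for 'egg' ends in [k] in [ripafika] but [tʃ] in [ripafitʃɛ].
The stem 'tree' ([lafeleka], [lafelekɛ]) shows [k] unchanged in both environments, so [k] cannot be basic with [tʃ] derived before the LOC suffix.
Therefore /tʃ/ is basic and [k] is derived by depalatalization (palato-alveolar /tʃ/ and /ʃ/ become [k] and [s] when no front vowel follows).
The one attested form of 'rope', [verɛfɛtʃɛ], shows underlying /verɛfɛtʃ/. Applying the same rule when no front vowel follows gives [verɛfɛka].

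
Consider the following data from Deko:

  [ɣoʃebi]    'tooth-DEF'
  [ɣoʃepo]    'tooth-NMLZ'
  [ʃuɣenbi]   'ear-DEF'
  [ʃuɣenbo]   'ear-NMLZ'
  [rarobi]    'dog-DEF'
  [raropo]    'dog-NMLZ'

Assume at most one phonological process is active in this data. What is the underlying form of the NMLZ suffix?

/-po/

The NMLZ suffix surfaces as [-bo] and [-po], depending on the final segment of the stem.
The DEF suffix, which begins with [b], is invariant after every stem; so [b] is not altered by any rule here.
So the underlying form is /-po/, and voiceless stops become voiced after a nasal.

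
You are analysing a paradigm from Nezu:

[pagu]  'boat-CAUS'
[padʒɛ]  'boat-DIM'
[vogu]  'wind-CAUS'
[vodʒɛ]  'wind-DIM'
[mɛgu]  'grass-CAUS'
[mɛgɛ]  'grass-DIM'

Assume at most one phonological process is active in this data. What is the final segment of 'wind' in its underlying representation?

The root 'wind' surfaces as [vogu] and [vodʒɛ], with a stem-final [g] ~ [dʒ] alternation.
The stem 'grass' ([mɛgu], [mɛgɛ]) shows [g] unchanged in both environments, so [g] cannot be basic with [dʒ] derived before the DIM suffix.
The underlying segment must be /dʒ/; palato-alveolar /dʒ/ becomes [g] when no front vowel follows, yielding [g] there.

/dʒ/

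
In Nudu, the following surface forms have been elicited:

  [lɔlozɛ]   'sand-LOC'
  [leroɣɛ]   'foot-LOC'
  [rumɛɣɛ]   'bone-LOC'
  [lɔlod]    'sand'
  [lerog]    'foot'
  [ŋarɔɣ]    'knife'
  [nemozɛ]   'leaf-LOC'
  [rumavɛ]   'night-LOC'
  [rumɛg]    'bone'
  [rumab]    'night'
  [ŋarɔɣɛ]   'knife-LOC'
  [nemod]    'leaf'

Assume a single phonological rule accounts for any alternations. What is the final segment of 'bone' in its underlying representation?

'bone' shows [ɣ] ~ [g] at the end of the stem ([rumɛɣɛ] vs [rumɛg]).
If /ɣ/ were underlying and a rule turned it into [g] in isolation, 'knife' would also alternate; but it has [ɣ] in both [ŋarɔɣɛ] and [ŋarɔɣ].
The alternation reflects intervocalic spirantization: voiced stops become fricatives between vowels. /g/ is underlying.

/g/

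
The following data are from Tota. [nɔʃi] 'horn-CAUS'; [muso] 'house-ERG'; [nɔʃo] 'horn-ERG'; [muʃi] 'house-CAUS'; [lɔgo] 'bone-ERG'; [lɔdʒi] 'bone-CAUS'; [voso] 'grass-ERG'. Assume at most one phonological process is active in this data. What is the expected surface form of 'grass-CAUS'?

In [muso] and [muʃi] the final segment of 'house' alternates: [s] ~ [ʃ].
But 'horn' keeps [ʃ] in both environments ([nɔʃo], [nɔʃi]), so there is no rule changing /ʃ/ to [s] before the ERG suffix.
Therefore /s/ is basic and [ʃ] is derived by palatalization before a front vowel (/g/ and /s/ become palato-alveolar [dʒ] and [ʃ] before a front vowel).
From [voso] the stem 'grass' is /vos/; before a front vowel this yields [voʃi].

[voʃi]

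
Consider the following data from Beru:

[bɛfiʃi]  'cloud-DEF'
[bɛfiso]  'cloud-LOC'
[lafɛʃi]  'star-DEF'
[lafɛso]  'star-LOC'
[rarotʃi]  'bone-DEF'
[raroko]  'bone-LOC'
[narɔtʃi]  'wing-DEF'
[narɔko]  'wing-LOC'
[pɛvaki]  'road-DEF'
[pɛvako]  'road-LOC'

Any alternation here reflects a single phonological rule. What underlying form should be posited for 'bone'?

/rarotʃ/

The stem for 'bone' ends in [tʃ] in [rarotʃi] but [k] in [raroko].
If /k/ were underlying and a rule turned it into [tʃ] before the DEF suffix, 'road' would also alternate; but it has [k] in both [pɛvaki] and [pɛvako].
The underlying segment must be /tʃ/; palato-alveolar /tʃ/ and /ʃ/ become [k] and [s] when no front vowel follows, yielding [k] there.
So 'bone' = /rarotʃ/.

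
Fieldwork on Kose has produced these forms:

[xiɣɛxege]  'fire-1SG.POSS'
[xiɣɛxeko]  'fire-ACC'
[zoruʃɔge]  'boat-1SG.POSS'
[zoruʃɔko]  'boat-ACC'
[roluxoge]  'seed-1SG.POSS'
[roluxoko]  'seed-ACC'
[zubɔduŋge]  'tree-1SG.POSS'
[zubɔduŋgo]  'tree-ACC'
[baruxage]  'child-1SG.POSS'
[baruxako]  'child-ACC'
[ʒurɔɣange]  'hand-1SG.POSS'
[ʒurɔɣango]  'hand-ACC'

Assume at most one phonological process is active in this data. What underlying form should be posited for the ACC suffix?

The ACC suffix surfaces as [-go] and [-ko], depending on the final segment of the stem.
The 1SG.POSS suffix, which begins with [g], is invariant after every stem; so [g] is not altered by any rule here.
So the underlying form is /-ko/, and voiceless stops become voiced after a nasal.

/-ko/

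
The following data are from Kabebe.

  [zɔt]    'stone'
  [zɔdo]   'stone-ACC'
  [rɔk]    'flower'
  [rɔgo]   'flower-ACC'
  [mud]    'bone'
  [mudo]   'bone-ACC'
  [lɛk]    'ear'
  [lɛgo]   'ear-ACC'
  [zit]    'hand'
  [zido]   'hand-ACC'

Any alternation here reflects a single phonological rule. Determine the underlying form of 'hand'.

/zit/

The stem for 'hand' ends in [t] in [zit] but [d] in [zido].
Compare 'bone', with invariant [d] in [mud] and [mudo]: an analysis with underlying /d/ and a rule producing [t] in isolation would wrongly predict alternation here too.
Therefore /t/ is basic and [d] is derived by intervocalic voicing (voiceless stops become voiced between vowels).
So 'hand' = /zit/.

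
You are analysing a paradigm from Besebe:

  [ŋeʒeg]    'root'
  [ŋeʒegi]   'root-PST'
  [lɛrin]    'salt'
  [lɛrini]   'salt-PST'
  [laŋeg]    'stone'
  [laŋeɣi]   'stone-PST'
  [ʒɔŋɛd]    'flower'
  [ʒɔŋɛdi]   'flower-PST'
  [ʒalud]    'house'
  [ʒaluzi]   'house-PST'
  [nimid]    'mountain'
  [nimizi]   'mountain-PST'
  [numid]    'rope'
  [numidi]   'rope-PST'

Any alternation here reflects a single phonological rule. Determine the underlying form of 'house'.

/ʒaluz/

'house' shows [d] ~ [z] at the end of the stem ([ʒalud] vs [ʒaluzi]).
The stem 'flower' ([ʒɔŋɛd], [ʒɔŋɛdi]) shows [d] unchanged in both environments, so [d] cannot be basic with [z] derived before the PST suffix.
The underlying segment must be /z/; voiced fricatives become stops word-finally, yielding [d] there.
The underlying form of 'house' is therefore /ʒaluz/.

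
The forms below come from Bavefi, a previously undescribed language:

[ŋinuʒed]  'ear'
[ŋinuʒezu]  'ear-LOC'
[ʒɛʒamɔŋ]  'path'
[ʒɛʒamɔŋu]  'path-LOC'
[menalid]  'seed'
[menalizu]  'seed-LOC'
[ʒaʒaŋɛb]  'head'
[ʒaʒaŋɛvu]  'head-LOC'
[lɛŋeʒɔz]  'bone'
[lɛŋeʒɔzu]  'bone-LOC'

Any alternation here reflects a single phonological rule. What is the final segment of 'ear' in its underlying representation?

/d/

In [ŋinuʒed] and [ŋinuʒezu] the final segment of 'ear' alternates: [d] ~ [z].
But 'bone' keeps [z] in both environments ([lɛŋeʒɔz], [lɛŋeʒɔzu]), so there is no rule changing /z/ to [d] in isolation.
The underlying segment must be /d/; voiced stops become fricatives between vowels, yielding [z] there.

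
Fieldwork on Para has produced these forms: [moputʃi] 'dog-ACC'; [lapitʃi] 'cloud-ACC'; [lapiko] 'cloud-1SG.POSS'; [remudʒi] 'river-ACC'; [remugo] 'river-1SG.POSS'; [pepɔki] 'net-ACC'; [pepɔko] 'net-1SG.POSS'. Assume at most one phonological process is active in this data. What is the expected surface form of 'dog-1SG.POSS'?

The stem for 'cloud' ends in [tʃ] in [lapitʃi] but [k] in [lapiko].
If /k/ were underlying and a rule turned it into [tʃ] before the ACC suffix, 'net' would also alternate; but it has [k] in both [pepɔki] and [pepɔko].
The alternation reflects depalatalization: palato-alveolar /tʃ/ and /dʒ/ become [k] and [g] when no front vowel follows. /tʃ/ is underlying.
From [moputʃi] the stem 'dog' is /moputʃ/; when no front vowel follows this yields [mopuko].

[mopuko]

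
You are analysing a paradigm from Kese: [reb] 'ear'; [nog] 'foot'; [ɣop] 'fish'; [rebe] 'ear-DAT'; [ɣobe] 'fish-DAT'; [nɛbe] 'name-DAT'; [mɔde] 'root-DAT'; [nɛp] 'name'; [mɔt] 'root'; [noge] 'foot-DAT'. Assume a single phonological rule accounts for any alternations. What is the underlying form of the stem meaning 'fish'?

/ɣop/

The stem for 'fish' ends in [p] in [ɣop] but [b] in [ɣobe].
But 'ear' keeps [b] in both environments ([reb], [rebe]), so there is no rule changing /b/ to [p] in isolation.
The underlying segment must be /p/; voiceless stops become voiced between vowels, yielding [b] there.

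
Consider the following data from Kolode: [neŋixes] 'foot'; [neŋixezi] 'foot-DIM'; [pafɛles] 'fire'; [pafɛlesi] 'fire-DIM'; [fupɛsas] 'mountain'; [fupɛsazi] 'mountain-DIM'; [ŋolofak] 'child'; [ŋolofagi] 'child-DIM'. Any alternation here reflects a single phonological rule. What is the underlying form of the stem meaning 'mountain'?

/fupɛsaz/

The stem for 'mountain' ends in [s] in [fupɛsas] but [z] in [fupɛsazi].
Compare 'fire', with invariant [s] in [pafɛles] and [pafɛlesi]: an analysis with underlying /s/ and a rule producing [z] before the DIM suffix would wrongly predict alternation here too.
The underlying segment must be /z/; voiced obstruents become voiceless word-finally, yielding [s] there.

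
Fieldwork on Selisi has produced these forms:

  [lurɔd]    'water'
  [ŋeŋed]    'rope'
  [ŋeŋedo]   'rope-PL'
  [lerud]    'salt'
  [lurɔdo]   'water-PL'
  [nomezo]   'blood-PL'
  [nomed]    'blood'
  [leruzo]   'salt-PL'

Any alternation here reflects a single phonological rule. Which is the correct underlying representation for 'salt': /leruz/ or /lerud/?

/leruz/

The root 'salt' surfaces as [lerud] and [leruzo], with a stem-final [d] ~ [z] alternation.
If /d/ were underlying and a rule turned it into [z] before the PL suffix, 'rope' would also alternate; but it has [d] in both [ŋeŋed] and [ŋeŋedo].
Therefore /z/ is basic and [d] is derived by word-final hardening (voiced fricatives become stops word-finally).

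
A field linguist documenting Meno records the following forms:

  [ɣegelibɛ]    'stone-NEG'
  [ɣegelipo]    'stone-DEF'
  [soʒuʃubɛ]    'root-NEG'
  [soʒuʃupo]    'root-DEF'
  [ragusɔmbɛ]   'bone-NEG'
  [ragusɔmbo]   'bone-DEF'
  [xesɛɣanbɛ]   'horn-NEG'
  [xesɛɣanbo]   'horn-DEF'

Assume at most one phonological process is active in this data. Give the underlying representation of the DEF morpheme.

The DEF suffix surfaces as [-bo] and [-po], depending on the final segment of the stem.
The NEG suffix, which begins with [b], is invariant after every stem; so [b] is not altered by any rule here.
The DEF suffix is therefore /-po/ underlyingly, with post-nasal voicing: voiceless stops become voiced after a nasal.

/-po/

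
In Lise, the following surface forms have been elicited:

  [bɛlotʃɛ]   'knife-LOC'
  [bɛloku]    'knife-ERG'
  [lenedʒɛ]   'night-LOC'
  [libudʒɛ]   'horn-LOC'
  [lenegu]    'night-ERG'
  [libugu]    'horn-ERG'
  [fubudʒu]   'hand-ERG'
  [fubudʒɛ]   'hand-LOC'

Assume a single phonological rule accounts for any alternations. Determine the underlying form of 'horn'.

The stem for 'horn' ends in [g] in [libugu] but [dʒ] in [libudʒɛ].
If /dʒ/ were underlying and a rule turned it into [g] before the ERG suffix, 'hand' would also alternate; but it has [dʒ] in both [fubudʒu] and [fubudʒɛ].
So /g/ is underlying, and a rule of palatalization before a front vowel — /k/ and /g/ become palato-alveolar [tʃ] and [dʒ] before a front vowel — gives [dʒ].

/libug/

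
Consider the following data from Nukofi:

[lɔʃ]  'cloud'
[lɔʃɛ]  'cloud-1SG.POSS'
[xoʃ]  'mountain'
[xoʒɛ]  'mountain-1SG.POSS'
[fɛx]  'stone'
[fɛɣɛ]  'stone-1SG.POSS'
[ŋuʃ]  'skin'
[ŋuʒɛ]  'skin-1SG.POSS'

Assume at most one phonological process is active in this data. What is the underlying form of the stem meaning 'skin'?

The stem for 'skin' ends in [ʃ] in [ŋuʃ] but [ʒ] in [ŋuʒɛ].
If /ʃ/ were underlying and a rule turned it into [ʒ] before the 1SG.POSS suffix, 'cloud' would also alternate; but it has [ʃ] in both [lɔʃ] and [lɔʃɛ].
So /ʒ/ is underlying, and a rule of word-final obstruent devoicing — voiced obstruents become voiceless word-finally — gives [ʃ].

/ŋuʒ/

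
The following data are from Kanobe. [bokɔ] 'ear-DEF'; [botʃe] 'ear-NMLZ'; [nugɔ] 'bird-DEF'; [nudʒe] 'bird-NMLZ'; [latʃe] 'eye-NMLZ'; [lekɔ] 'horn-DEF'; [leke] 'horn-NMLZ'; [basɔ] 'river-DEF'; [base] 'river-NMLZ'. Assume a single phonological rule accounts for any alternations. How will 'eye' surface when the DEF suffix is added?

[lakɔ]

'ear' shows [k] ~ [tʃ] at the end of the stem ([bokɔ] vs [botʃe]).
Compare 'horn', with invariant [k] in [lekɔ] and [leke]: an analysis with underlying /k/ and a rule producing [tʃ] before the NMLZ suffix would wrongly predict alternation here too.
So /tʃ/ is underlying, and a rule of depalatalization — palato-alveolar /tʃ/ and /dʒ/ become [k] and [g] when no front vowel follows — gives [k].
The one attested form of 'eye', [latʃe], shows underlying /latʃ/. Applying the same rule when no front vowel follows gives [lakɔ].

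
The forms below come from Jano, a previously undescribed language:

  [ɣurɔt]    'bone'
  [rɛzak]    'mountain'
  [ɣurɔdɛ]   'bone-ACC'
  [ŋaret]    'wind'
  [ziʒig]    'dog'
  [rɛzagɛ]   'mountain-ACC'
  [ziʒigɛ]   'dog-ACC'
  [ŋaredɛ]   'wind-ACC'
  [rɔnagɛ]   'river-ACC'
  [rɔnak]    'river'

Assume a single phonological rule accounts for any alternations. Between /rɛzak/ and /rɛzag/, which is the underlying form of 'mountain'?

The root 'mountain' surfaces as [rɛzak] and [rɛzagɛ], with a stem-final [k] ~ [g] alternation.
But 'dog' keeps [g] in both environments ([ziʒig], [ziʒigɛ]), so there is no rule changing /g/ to [k] in isolation.
Therefore /k/ is basic and [g] is derived by intervocalic voicing (voiceless stops become voiced between vowels).

/rɛzak/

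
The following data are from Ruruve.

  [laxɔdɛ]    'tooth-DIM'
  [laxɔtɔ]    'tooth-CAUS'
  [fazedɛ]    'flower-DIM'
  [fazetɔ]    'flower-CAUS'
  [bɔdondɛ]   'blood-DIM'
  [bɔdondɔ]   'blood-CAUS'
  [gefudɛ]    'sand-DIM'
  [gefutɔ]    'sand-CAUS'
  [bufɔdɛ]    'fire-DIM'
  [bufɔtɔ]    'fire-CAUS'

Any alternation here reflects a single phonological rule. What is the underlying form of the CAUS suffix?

/-tɔ/

The CAUS suffix surfaces as [-dɔ] and [-tɔ], depending on the final segment of the stem.
By contrast the DIM suffix keeps its initial [d] throughout — that segment must be underlying.
The CAUS suffix is therefore /-tɔ/ underlyingly, with post-nasal voicing: voiceless stops become voiced after a nasal.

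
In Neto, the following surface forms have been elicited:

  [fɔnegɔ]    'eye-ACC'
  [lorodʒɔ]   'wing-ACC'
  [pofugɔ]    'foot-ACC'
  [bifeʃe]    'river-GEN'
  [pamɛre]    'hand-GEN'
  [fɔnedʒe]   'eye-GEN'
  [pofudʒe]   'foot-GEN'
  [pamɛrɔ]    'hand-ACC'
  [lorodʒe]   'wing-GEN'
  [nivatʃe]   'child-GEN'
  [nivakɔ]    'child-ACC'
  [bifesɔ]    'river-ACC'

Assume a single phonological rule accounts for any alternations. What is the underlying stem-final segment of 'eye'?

/g/

'eye' shows [g] ~ [dʒ] at the end of the stem ([fɔnegɔ] vs [fɔnedʒe]).
But 'wing' keeps [dʒ] in both environments ([lorodʒɔ], [lorodʒe]), so there is no rule changing /dʒ/ to [g] before the ACC suffix.
Therefore /g/ is basic and [dʒ] is derived by palatalization before a front vowel (/k/, /g/ and /s/ become palato-alveolar [tʃ], [dʒ] and [ʃ] before a front vowel).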